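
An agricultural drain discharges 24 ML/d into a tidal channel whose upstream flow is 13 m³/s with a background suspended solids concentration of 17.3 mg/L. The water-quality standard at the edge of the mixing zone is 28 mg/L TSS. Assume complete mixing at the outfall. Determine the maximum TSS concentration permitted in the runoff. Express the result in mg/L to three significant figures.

529 mg/L

24 ML/d = 0.2778 m³/s.
Mass balance: 28·13.28 = 0.2778·Cₑ + 13·17.3.
Cₑ = (371.8 − 224.9) / 0.2778 = 528.8 mg/L.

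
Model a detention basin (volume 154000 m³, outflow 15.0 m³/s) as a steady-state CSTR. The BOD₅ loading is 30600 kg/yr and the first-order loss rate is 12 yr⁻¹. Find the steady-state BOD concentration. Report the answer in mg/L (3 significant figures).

0.0644 mg/L

Outflow Q = 15.0 m³/s × 3.156e+07 s/yr = 4.734e+08 m³/yr.
Steady-state CSTR mass balance: W = Q·C + k·V·C, so C = W/(Q + kV).
Q + kV = 4.734e+08 + 12·154000 = 4.752e+08 m³/yr.
C = 30600/4.752e+08 = 6.439e-05 kg/m³ = 0.06439 mg/L.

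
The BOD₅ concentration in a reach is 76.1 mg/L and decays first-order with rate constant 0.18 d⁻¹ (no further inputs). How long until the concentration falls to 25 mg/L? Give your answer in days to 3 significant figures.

t = ln(C₀/C)/k = ln(76.1/25)/0.18 = 1.113/0.18 = 6.184 d.

6.18 d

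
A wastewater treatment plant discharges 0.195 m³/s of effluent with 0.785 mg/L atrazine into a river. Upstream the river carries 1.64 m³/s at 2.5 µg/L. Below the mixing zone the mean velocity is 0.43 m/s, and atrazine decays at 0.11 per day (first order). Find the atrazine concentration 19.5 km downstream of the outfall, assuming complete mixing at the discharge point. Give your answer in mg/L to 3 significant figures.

2.5 µg/L = 0.0025 mg/L.
After complete mixing, C₀ = (0.195·0.785 + 1.64·0.0025) / 1.835 = 0.08565 mg/L.
Travel time t = 1.95e+04 m / 0.43 m/s = 4.535e+04 s = 0.5249 d.
C = 0.08565·exp(−0.11·0.5249) = 0.08565·0.9439 = 0.08085 mg/L.

0.0808 mg/L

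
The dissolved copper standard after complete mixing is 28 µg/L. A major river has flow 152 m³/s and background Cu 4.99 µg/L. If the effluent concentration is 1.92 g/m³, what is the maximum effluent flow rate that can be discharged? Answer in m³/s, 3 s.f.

1.85 m³/s

4.99 µg/L = 0.00499 mg/L.
28 µg/L = 0.028 mg/L.
Mass balance at complete mixing: C_std·(Q_w + Q_r) = Q_w·C_e + Q_r·C_b.
Rearranging, Q_w = Q_r·(C_std − C_b)/(C_e − C_std) = 152·(0.028 − 0.00499) / (1.92 − 0.028) = 1.849 m³/s.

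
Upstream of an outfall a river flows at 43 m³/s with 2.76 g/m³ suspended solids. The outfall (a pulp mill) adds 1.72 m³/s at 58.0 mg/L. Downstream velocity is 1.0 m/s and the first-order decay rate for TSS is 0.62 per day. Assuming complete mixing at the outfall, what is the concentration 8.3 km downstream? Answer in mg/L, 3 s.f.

4.60 mg/L

After complete mixing, C₀ = (1.72·58 + 43·2.76) / 44.72 = 4.885 mg/L.
Travel time t = 8300 m / 1.0 m/s = 8300 s = 0.09606 d.
C = 4.885·exp(−0.62·0.09606) = 4.885·0.9422 = 4.602 mg/L.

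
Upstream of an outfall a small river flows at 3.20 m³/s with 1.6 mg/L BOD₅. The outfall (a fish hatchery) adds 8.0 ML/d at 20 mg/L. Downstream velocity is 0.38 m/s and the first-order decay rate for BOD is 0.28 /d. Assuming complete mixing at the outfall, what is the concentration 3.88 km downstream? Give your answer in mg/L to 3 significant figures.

8.0 ML/d = 0.09259 m³/s.
After complete mixing, C₀ = (0.09259·20 + 3.2·1.6) / 3.293 = 2.117 mg/L.
Travel time t = 3880 m / 0.38 m/s = 1.021e+04 s = 0.1182 d.
C = 2.117·exp(−0.28·0.1182) = 2.117·0.9675 = 2.049 mg/L.

2.05 mg/L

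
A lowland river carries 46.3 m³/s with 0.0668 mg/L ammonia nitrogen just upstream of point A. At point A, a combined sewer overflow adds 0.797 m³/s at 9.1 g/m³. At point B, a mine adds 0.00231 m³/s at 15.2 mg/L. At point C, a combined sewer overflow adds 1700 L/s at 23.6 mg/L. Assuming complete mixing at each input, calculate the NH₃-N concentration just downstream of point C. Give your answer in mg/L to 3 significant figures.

1.03 mg/L

After input A: C = (46.3·0.0668 + 0.797·9.1) / 47.1 = 0.2197 mg/L.
After input B: C = (47.1·0.2197 + 0.00231·15.2) / 47.1 = 0.2204 mg/L.
1700 L/s = 1.7 m³/s.
After input C: C = (47.1·0.2204 + 1.7·23.6) / 48.8 = 1.035 mg/L.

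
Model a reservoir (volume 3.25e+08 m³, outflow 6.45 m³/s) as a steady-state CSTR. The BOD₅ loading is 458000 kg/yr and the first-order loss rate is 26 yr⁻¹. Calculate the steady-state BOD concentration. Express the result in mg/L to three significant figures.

Outflow Q = 6.45 m³/s × 3.156e+07 s/yr = 2.035e+08 m³/yr.
Steady-state CSTR mass balance: W = Q·C + k·V·C, so C = W/(Q + kV).
Q + kV = 2.035e+08 + 26·3.25e+08 = 8.654e+09 m³/yr.
C = 458000/8.654e+09 = 5.293e-05 kg/m³ = 0.05293 mg/L.

0.0529 mg/L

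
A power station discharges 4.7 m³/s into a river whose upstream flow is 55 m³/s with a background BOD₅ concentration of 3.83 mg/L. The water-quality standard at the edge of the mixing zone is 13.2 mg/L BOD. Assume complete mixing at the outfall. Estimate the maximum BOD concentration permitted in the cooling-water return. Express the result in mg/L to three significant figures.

Mass balance: 13.2·59.7 = 4.7·Cₑ + 55·3.83.
Cₑ = (788 − 210.7) / 4.7 = 122.8 mg/L.

123 mg/L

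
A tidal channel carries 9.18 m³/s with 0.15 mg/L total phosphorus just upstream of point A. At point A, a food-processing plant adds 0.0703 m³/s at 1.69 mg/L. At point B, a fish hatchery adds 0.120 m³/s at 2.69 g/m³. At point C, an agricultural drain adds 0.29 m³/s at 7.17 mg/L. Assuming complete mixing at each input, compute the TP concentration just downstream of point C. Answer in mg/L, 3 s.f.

After input A: C = (9.18·0.15 + 0.0703·1.69) / 9.25 = 0.1617 mg/L.
After input B: C = (9.25·0.1617 + 0.12·2.69) / 9.37 = 0.1941 mg/L.
After input C: C = (9.37·0.1941 + 0.29·7.17) / 9.66 = 0.4035 mg/L.

0.403 mg/L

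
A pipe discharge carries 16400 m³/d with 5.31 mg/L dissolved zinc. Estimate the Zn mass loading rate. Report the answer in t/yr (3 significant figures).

31.8 t/yr

16400 m³/d = 0.1898 m³/s.
Mass flux = Q·C = 0.1898 m³/s × 5.31 g/m³ = 1.008 g/s.
= 1.008 g/s × 31.56 = 31.81 t/yr.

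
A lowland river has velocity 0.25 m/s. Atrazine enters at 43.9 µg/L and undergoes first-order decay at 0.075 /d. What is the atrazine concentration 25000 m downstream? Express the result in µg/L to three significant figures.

40.2 µg/L

Travel time t = 25000 m / 0.25 m/s = 2.5e+04/0.25 = 1e+05 s = 1.157 d.
First-order decay: C = 43.9·exp(−0.075·1.157) = 43.9·0.9169 = 40.25 µg/L.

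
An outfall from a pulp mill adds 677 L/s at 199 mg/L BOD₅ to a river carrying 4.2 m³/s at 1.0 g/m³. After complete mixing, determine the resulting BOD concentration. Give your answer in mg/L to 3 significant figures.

677 L/s = 0.677 m³/s.
Flow-weighted mixing gives C = (0.677·199 + 4.2·1) / (0.677 + 4.2) = 138.9/4.877 = 28.49 mg/L.

28.5 mg/L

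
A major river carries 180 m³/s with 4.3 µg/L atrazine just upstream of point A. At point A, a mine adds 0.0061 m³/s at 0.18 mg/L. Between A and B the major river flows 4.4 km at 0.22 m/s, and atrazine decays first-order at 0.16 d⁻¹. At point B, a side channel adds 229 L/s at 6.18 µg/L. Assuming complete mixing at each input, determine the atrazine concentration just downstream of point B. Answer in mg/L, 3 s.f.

0.00415 mg/L

4.3 µg/L = 0.0043 mg/L.
After input A: C = (180·0.0043 + 0.0061·0.18) / 180 = 0.004306 mg/L.
Over the 4.4 km reach to input B (t = 2e+04 s = 0.2315 d), decay gives C = 0.004306·exp(−0.16·0.2315) = 0.004149 mg/L.
229 L/s = 0.229 m³/s.
6.18 µg/L = 0.00618 mg/L.
After input B: C = (180·0.004149 + 0.229·0.00618) / 180.2 = 0.004152 mg/L.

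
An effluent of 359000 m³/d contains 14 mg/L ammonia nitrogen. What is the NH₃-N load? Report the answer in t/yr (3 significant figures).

359000 m³/d = 4.155 m³/s.
Mass flux = Q·C = 4.155 m³/s × 14 g/m³ = 58.17 g/s.
= 58.17 g/s × 31.56 = 1836 t/yr.

1840 t/yr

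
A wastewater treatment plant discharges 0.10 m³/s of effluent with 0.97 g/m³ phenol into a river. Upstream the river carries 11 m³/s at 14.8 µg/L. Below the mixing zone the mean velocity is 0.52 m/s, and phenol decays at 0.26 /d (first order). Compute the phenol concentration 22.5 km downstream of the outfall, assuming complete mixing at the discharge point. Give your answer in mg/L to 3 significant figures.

0.0205 mg/L

14.8 µg/L = 0.0148 mg/L.
After complete mixing, C₀ = (0.1·0.97 + 11·0.0148) / 11.1 = 0.02341 mg/L.
Travel time t = 2.25e+04 m / 0.52 m/s = 4.327e+04 s = 0.5008 d.
C = 0.02341·exp(−0.26·0.5008) = 0.02341·0.8779 = 0.02055 mg/L.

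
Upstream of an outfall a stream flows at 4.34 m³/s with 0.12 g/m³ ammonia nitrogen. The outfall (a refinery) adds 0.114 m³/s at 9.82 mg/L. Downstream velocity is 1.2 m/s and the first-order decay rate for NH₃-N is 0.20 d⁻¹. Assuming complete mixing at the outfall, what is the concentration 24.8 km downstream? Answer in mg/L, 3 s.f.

0.351 mg/L

After complete mixing, C₀ = (0.114·9.82 + 4.34·0.12) / 4.454 = 0.3683 mg/L.
Travel time t = 2.48e+04 m / 1.2 m/s = 2.067e+04 s = 0.2392 d.
C = 0.3683·exp(−0.20·0.2392) = 0.3683·0.9533 = 0.3511 mg/L.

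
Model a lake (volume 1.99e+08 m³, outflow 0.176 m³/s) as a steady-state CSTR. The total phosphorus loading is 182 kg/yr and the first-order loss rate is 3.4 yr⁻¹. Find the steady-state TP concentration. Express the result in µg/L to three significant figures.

Outflow Q = 0.176 m³/s × 3.156e+07 s/yr = 5.554e+06 m³/yr.
Steady-state CSTR mass balance: W = Q·C + k·V·C, so C = W/(Q + kV).
Q + kV = 5.554e+06 + 3.4·1.99e+08 = 6.822e+08 m³/yr.
C = 182/6.822e+08 = 2.668e-07 kg/m³ = 0.0002668 mg/L = 0.2668 µg/L.

0.267 µg/L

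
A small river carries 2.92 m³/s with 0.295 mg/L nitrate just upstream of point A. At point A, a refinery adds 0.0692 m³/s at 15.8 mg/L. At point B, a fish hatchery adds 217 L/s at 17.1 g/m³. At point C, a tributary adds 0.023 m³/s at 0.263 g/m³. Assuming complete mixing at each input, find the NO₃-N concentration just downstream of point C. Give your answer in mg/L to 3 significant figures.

1.76 mg/L

After input A: C = (2.92·0.295 + 0.0692·15.8) / 2.989 = 0.6539 mg/L.
217 L/s = 0.217 m³/s.
After input B: C = (2.989·0.6539 + 0.217·17.1) / 3.206 = 1.767 mg/L.
After input C: C = (3.206·1.767 + 0.023·0.263) / 3.229 = 1.756 mg/L.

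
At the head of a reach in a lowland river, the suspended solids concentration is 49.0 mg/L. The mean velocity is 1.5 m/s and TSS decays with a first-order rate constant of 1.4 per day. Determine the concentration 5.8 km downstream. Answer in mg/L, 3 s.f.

46.0 mg/L

Travel time t = 5.8 km / 1.5 m/s = 5800/1.5 = 3867 s = 0.04475 d.
First-order decay: C = 49.0·exp(−1.4·0.04475) = 49.0·0.9393 = 46.02 mg/L.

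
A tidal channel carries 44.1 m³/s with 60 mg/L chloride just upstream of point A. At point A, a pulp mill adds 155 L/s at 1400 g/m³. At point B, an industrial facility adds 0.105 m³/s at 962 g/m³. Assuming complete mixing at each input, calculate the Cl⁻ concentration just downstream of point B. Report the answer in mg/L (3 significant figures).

155 L/s = 0.155 m³/s.
After input A: C = (44.1·60 + 0.155·1400) / 44.26 = 64.69 mg/L.
After input B: C = (44.26·64.69 + 0.105·962) / 44.36 = 66.82 mg/L.

66.8 mg/L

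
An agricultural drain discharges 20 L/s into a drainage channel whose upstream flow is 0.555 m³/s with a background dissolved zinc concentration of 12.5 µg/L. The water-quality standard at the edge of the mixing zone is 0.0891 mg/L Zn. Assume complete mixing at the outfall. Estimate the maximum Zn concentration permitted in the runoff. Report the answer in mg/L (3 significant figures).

2.21 mg/L

20 L/s = 0.02 m³/s.
12.5 µg/L = 0.0125 mg/L.
Mass balance: 0.0891·0.575 = 0.02·Cₑ + 0.555·0.0125.
Cₑ = (0.05123 − 0.006938) / 0.02 = 2.215 mg/L.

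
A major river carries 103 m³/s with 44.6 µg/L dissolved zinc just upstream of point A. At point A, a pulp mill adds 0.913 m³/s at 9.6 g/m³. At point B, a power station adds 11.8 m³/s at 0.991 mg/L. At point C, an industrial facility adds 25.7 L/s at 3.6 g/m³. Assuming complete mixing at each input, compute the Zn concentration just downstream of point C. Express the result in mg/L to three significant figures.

44.6 µg/L = 0.0446 mg/L.
After input A: C = (103·0.0446 + 0.913·9.6) / 103.9 = 0.1286 mg/L.
After input B: C = (103.9·0.1286 + 11.8·0.991) / 115.7 = 0.2165 mg/L.
25.7 L/s = 0.0257 m³/s.
After input C: C = (115.7·0.2165 + 0.0257·3.6) / 115.7 = 0.2173 mg/L.

0.217 mg/L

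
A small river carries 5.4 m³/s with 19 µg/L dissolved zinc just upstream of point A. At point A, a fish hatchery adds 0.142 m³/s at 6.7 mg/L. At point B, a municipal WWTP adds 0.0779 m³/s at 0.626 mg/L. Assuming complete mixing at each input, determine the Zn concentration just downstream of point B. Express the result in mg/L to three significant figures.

0.196 mg/L

19 µg/L = 0.019 mg/L.
After input A: C = (5.4·0.019 + 0.142·6.7) / 5.542 = 0.1902 mg/L.
After input B: C = (5.542·0.1902 + 0.0779·0.626) / 5.62 = 0.1962 mg/L.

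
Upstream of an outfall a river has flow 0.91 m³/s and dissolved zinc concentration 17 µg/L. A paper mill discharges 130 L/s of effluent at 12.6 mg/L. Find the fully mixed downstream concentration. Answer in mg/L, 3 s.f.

130 L/s = 0.13 m³/s.
17 µg/L = 0.017 mg/L.
Conservation of mass across the mixing zone: C = (0.13·12.6 + 0.91·0.017) / (0.13 + 0.91) = 1.653/1.04 = 1.59 mg/L.

1.59 mg/L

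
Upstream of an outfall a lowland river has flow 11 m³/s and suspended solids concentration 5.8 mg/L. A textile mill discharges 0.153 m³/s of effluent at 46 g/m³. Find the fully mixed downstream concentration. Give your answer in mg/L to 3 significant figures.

6.35 mg/L

Conservation of mass across the mixing zone: C = (0.153·46 + 11·5.8) / (0.153 + 11) = 70.84/11.15 = 6.351 mg/L.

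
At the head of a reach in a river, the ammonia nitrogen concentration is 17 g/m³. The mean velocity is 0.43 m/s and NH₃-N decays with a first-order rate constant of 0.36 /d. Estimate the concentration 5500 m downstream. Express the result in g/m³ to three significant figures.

Travel time t = 5500 m / 0.43 m/s = 5500/0.43 = 1.279e+04 s = 0.148 d.
First-order decay: C = 17·exp(−0.36·0.148) = 17·0.9481 = 16.12 g/m³.

16.1 g/m³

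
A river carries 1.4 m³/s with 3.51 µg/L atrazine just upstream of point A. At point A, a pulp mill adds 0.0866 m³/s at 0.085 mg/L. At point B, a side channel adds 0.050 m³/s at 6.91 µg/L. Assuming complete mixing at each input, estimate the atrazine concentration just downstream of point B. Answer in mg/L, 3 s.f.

3.51 µg/L = 0.00351 mg/L.
After input A: C = (1.4·0.00351 + 0.0866·0.085) / 1.487 = 0.008257 mg/L.
6.91 µg/L = 0.00691 mg/L.
After input B: C = (1.487·0.008257 + 0.05·0.00691) / 1.537 = 0.008213 mg/L.

0.00821 mg/L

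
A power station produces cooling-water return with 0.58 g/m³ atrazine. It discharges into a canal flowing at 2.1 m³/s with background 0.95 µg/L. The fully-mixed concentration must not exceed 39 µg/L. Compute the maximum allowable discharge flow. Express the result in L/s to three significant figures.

0.95 µg/L = 0.00095 mg/L.
39 µg/L = 0.039 mg/L.
Mass balance at complete mixing: C_std·(Q_w + Q_r) = Q_w·C_e + Q_r·C_b.
Rearranging, Q_w = Q_r·(C_std − C_b)/(C_e − C_std) = 2.1·(0.039 − 0.00095) / (0.58 − 0.039) = 0.1477 m³/s.
= 147.7 L/s.

148 L/s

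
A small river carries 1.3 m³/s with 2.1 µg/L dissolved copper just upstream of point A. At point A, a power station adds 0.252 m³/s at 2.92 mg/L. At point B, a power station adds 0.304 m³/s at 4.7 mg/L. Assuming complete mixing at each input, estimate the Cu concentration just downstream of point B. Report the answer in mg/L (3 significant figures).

1.17 mg/L

2.1 µg/L = 0.0021 mg/L.
After input A: C = (1.3·0.0021 + 0.252·2.92) / 1.552 = 0.4759 mg/L.
After input B: C = (1.552·0.4759 + 0.304·4.7) / 1.856 = 1.168 mg/L.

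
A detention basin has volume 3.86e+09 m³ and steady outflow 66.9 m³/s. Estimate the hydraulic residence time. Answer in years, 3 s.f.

1.83 yr

Q = 66.9 m³/s × 3.156e+07 s/yr = 2.111e+09 m³/yr.
Hydraulic residence time τ = V/Q = 3.86e+09/2.111e+09 = 1.828 yr.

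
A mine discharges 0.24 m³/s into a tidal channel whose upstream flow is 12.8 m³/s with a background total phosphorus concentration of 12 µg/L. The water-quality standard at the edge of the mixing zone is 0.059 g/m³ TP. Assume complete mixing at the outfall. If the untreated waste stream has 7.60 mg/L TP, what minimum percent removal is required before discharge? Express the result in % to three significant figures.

12 µg/L = 0.012 mg/L.
Mass balance: 0.059·13.04 = 0.24·Cₑ + 12.8·0.012.
Cₑ = (0.7694 − 0.1536) / 0.24 = 2.566 mg/L.
Required removal = 1 − 2.566/7.60 = 66.24 %.

66.2 %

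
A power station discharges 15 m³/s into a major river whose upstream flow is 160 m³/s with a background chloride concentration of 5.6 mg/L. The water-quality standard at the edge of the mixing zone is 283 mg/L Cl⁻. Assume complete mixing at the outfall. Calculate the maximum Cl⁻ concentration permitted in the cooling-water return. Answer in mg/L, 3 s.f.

Mass balance: 283·175 = 15·Cₑ + 160·5.6.
Cₑ = (4.952e+04 − 896) / 15 = 3242 mg/L.

3240 mg/L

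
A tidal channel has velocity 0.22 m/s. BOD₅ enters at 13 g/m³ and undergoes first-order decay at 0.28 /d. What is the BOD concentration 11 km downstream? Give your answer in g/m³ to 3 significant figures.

Travel time t = 11 km / 0.22 m/s = 1.1e+04/0.22 = 5e+04 s = 0.5787 d.
First-order decay: C = 13·exp(−0.28·0.5787) = 13·0.8504 = 11.06 g/m³.

11.1 g/m³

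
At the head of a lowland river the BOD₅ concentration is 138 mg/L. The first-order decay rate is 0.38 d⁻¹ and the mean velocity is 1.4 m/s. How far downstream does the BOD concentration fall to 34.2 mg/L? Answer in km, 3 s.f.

From C = C₀·e^(−kt), t = ln(C₀/C)/k = ln(138/34.2)/0.38 = 1.395/0.38 = 3.671 d.
Distance = v·t = 1.4 m/s × 3.172e+05 s = 4.441e+05 m = 444.1 km.

444 km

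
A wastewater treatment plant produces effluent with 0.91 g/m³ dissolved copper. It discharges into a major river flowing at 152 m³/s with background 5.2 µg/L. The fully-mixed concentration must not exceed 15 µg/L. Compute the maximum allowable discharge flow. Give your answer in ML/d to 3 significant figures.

5.2 µg/L = 0.0052 mg/L.
15 µg/L = 0.015 mg/L.
Mass balance at complete mixing: C_std·(Q_w + Q_r) = Q_w·C_e + Q_r·C_b.
Rearranging, Q_w = Q_r·(C_std − C_b)/(C_e − C_std) = 152·(0.015 − 0.0052) / (0.91 − 0.015) = 1.664 m³/s.
= 143.8 ML/d.

144 ML/d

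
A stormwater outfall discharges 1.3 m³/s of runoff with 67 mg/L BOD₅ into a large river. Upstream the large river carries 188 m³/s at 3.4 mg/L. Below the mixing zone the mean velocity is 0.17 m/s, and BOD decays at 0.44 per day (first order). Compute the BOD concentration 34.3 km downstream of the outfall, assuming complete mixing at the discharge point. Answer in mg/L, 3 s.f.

After complete mixing, C₀ = (1.3·67 + 188·3.4) / 189.3 = 3.837 mg/L.
Travel time t = 3.43e+04 m / 0.17 m/s = 2.018e+05 s = 2.335 d.
C = 3.837·exp(−0.44·2.335) = 3.837·0.3579 = 1.373 mg/L.

1.37 mg/L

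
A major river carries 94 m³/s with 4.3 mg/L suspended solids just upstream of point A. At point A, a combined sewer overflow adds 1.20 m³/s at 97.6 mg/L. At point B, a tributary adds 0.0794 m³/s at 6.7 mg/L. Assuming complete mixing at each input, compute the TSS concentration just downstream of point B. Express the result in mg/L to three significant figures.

After input A: C = (94·4.3 + 1.2·97.6) / 95.2 = 5.476 mg/L.
After input B: C = (95.2·5.476 + 0.0794·6.7) / 95.28 = 5.477 mg/L.

5.48 mg/L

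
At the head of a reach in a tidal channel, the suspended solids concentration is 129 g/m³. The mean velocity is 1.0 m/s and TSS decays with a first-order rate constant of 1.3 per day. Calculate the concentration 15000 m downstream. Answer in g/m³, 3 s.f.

Travel time t = 15000 m / 1.0 m/s = 1.5e+04/1.0 = 1.5e+04 s = 0.1736 d.
First-order decay: C = 129·exp(−1.3·0.1736) = 129·0.798 = 102.9 g/m³.

103 g/m³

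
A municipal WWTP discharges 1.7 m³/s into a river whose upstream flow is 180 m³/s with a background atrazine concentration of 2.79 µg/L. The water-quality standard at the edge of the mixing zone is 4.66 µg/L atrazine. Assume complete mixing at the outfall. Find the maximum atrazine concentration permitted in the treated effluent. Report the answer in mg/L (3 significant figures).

2.79 µg/L = 0.00279 mg/L.
4.66 µg/L = 0.00466 mg/L.
Mass balance: 0.00466·181.7 = 1.7·Cₑ + 180·0.00279.
Cₑ = (0.8467 − 0.5022) / 1.7 = 0.2027 mg/L.

0.203 mg/L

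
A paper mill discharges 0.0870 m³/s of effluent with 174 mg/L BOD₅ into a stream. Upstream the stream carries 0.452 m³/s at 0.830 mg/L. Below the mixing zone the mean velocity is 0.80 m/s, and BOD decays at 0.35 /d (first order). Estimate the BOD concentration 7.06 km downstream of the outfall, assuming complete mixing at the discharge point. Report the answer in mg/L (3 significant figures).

27.8 mg/L

After complete mixing, C₀ = (0.087·174 + 0.452·0.83) / 0.539 = 28.78 mg/L.
Travel time t = 7060 m / 0.80 m/s = 8825 s = 0.1021 d.
C = 28.78·exp(−0.35·0.1021) = 28.78·0.9649 = 27.77 mg/L.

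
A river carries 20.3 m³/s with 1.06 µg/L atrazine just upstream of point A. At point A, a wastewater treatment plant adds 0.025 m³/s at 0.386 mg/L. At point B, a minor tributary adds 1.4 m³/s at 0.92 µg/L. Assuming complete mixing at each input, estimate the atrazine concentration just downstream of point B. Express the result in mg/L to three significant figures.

0.00149 mg/L

1.06 µg/L = 0.00106 mg/L.
After input A: C = (20.3·0.00106 + 0.025·0.386) / 20.32 = 0.001533 mg/L.
0.92 µg/L = 0.00092 mg/L.
After input B: C = (20.32·0.001533 + 1.4·0.00092) / 21.72 = 0.001494 mg/L.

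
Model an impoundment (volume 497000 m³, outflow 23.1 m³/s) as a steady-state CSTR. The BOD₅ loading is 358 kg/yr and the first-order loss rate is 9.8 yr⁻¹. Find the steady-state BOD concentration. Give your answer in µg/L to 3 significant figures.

0.488 µg/L

Outflow Q = 23.1 m³/s × 3.156e+07 s/yr = 7.29e+08 m³/yr.
Steady-state CSTR mass balance: W = Q·C + k·V·C, so C = W/(Q + kV).
Q + kV = 7.29e+08 + 9.8·497000 = 7.339e+08 m³/yr.
C = 358/7.339e+08 = 4.878e-07 kg/m³ = 0.0004878 mg/L = 0.4878 µg/L.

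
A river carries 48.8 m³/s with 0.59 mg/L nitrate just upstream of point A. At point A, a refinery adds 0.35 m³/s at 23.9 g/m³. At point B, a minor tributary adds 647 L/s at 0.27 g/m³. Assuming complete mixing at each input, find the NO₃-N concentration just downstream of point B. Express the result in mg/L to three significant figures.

0.750 mg/L

After input A: C = (48.8·0.59 + 0.35·23.9) / 49.15 = 0.756 mg/L.
647 L/s = 0.647 m³/s.
After input B: C = (49.15·0.756 + 0.647·0.27) / 49.8 = 0.7497 mg/L.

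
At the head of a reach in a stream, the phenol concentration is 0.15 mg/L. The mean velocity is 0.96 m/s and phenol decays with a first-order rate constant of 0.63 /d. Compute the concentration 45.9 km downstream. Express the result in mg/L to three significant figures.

0.106 mg/L

Travel time t = 45.9 km / 0.96 m/s = 4.59e+04/0.96 = 4.781e+04 s = 0.5534 d.
First-order decay: C = 0.15·exp(−0.63·0.5534) = 0.15·0.7057 = 0.1058 mg/L.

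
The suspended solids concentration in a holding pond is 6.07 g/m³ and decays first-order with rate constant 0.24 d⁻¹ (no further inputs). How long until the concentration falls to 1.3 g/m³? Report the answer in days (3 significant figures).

t = ln(C₀/C)/k = ln(6.07/1.3)/0.24 = 1.541/0.24 = 6.421 d.

6.42 d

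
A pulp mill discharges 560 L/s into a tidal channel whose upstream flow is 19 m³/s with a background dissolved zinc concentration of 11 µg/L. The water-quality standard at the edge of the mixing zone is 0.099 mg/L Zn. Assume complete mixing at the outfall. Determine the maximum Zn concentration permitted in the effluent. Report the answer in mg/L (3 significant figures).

3.08 mg/L

560 L/s = 0.56 m³/s.
11 µg/L = 0.011 mg/L.
Mass balance: 0.099·19.56 = 0.56·Cₑ + 19·0.011.
Cₑ = (1.936 − 0.209) / 0.56 = 3.085 mg/L.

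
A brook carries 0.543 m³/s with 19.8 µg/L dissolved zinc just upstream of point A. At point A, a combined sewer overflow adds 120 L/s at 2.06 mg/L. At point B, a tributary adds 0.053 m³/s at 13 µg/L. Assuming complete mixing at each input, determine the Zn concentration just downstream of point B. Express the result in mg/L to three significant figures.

0.361 mg/L

19.8 µg/L = 0.0198 mg/L.
120 L/s = 0.12 m³/s.
After input A: C = (0.543·0.0198 + 0.12·2.06) / 0.663 = 0.3891 mg/L.
13 µg/L = 0.013 mg/L.
After input B: C = (0.663·0.3891 + 0.053·0.013) / 0.716 = 0.3612 mg/L.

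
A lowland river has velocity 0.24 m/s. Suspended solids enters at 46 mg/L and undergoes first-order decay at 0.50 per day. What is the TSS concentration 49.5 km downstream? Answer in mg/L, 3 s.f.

13.9 mg/L

Travel time t = 49.5 km / 0.24 m/s = 4.95e+04/0.24 = 2.062e+05 s = 2.387 d.
First-order decay: C = 46·exp(−0.50·2.387) = 46·0.3031 = 13.94 mg/L.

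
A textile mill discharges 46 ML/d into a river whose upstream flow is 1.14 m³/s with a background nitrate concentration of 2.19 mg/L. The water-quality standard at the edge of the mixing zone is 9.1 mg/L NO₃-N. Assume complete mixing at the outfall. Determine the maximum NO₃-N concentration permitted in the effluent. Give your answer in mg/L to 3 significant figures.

46 ML/d = 0.5324 m³/s.
Mass balance: 9.1·1.672 = 0.5324·Cₑ + 1.14·2.19.
Cₑ = (15.22 − 2.497) / 0.5324 = 23.9 mg/L.

23.9 mg/L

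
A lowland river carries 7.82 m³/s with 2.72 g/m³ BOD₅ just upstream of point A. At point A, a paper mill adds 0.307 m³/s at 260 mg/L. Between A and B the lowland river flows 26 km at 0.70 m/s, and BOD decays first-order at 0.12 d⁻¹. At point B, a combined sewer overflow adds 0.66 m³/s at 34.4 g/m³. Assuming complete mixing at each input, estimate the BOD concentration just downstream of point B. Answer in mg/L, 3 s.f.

13.5 mg/L

After input A: C = (7.82·2.72 + 0.307·260) / 8.127 = 12.44 mg/L.
Over the 26 km reach to input B (t = 3.714e+04 s = 0.4299 d), decay gives C = 12.44·exp(−0.12·0.4299) = 11.81 mg/L.
After input B: C = (8.127·11.81 + 0.66·34.4) / 8.787 = 13.51 mg/L.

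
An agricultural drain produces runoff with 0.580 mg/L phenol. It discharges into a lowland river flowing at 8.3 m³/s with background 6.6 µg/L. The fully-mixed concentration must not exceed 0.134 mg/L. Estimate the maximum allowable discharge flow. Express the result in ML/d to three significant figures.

205 ML/d

6.6 µg/L = 0.0066 mg/L.
Mass balance at complete mixing: C_std·(Q_w + Q_r) = Q_w·C_e + Q_r·C_b.
Rearranging, Q_w = Q_r·(C_std − C_b)/(C_e − C_std) = 8.3·(0.134 − 0.0066) / (0.58 − 0.134) = 2.371 m³/s.
= 204.8 ML/d.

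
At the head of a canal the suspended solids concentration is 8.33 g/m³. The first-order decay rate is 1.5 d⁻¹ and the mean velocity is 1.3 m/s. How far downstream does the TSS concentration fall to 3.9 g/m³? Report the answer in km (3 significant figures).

56.8 km

From C = C₀·e^(−kt), t = ln(C₀/C)/k = ln(8.33/3.9)/1.5 = 0.7589/1.5 = 0.5059 d.
Distance = v·t = 1.3 m/s × 4.371e+04 s = 5.683e+04 m = 56.83 km.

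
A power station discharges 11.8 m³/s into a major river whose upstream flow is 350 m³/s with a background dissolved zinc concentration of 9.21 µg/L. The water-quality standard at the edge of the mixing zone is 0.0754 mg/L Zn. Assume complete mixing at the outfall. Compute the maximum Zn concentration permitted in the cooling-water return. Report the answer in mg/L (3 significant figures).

9.21 µg/L = 0.00921 mg/L.
Mass balance: 0.0754·361.8 = 11.8·Cₑ + 350·0.00921.
Cₑ = (27.28 − 3.224) / 11.8 = 2.039 mg/L.

2.04 mg/L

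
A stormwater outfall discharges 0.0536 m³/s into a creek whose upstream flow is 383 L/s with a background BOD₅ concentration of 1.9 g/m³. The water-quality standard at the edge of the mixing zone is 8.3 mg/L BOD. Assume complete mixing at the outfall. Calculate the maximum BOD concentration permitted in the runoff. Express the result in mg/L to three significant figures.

54.0 mg/L

383 L/s = 0.383 m³/s.
Mass balance: 8.3·0.4366 = 0.0536·Cₑ + 0.383·1.9.
Cₑ = (3.624 − 0.7277) / 0.0536 = 54.03 mg/L.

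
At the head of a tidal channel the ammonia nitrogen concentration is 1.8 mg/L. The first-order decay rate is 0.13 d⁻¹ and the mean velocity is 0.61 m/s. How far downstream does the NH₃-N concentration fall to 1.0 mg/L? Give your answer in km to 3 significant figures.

238 km

From C = C₀·e^(−kt), t = ln(C₀/C)/k = ln(1.8/1.0)/0.13 = 0.5878/0.13 = 4.521 d.
Distance = v·t = 0.61 m/s × 3.907e+05 s = 2.383e+05 m = 238.3 km.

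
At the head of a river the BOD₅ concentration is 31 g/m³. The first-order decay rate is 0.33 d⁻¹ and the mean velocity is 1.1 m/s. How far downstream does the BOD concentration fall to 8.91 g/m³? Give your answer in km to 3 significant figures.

359 km

From C = C₀·e^(−kt), t = ln(C₀/C)/k = ln(31/8.91)/0.33 = 1.247/0.33 = 3.778 d.
Distance = v·t = 1.1 m/s × 3.264e+05 s = 3.591e+05 m = 359.1 km.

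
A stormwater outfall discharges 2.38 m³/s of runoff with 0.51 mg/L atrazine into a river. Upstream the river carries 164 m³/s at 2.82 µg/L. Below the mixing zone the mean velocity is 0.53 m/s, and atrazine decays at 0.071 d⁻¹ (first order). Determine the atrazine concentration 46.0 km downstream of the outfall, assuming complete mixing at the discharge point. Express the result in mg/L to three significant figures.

2.82 µg/L = 0.00282 mg/L.
After complete mixing, C₀ = (2.38·0.51 + 164·0.00282) / 166.4 = 0.01008 mg/L.
Travel time t = 4.6e+04 m / 0.53 m/s = 8.679e+04 s = 1.005 d.
C = 0.01008·exp(−0.071·1.005) = 0.01008·0.9312 = 0.009381 mg/L.

0.00938 mg/L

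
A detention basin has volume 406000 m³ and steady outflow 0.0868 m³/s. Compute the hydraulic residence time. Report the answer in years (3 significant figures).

Q = 0.0868 m³/s × 3.156e+07 s/yr = 2.739e+06 m³/yr.
Hydraulic residence time τ = V/Q = 406000/2.739e+06 = 0.1482 yr.

0.148 yr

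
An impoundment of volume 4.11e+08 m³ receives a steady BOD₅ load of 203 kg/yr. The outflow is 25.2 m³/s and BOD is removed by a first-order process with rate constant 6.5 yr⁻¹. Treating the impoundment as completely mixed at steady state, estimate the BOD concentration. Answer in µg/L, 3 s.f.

0.0586 µg/L

Outflow Q = 25.2 m³/s × 3.156e+07 s/yr = 7.953e+08 m³/yr.
Steady-state CSTR mass balance: W = Q·C + k·V·C, so C = W/(Q + kV).
Q + kV = 7.953e+08 + 6.5·4.11e+08 = 3.467e+09 m³/yr.
C = 203/3.467e+09 = 5.856e-08 kg/m³ = 5.856e-05 mg/L = 0.05856 µg/L.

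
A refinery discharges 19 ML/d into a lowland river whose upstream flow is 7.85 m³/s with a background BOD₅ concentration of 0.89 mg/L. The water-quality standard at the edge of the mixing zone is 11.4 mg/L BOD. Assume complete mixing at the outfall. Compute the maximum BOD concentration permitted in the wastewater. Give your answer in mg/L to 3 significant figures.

19 ML/d = 0.2199 m³/s.
Mass balance: 11.4·8.07 = 0.2199·Cₑ + 7.85·0.89.
Cₑ = (92 − 6.986) / 0.2199 = 386.6 mg/L.

387 mg/L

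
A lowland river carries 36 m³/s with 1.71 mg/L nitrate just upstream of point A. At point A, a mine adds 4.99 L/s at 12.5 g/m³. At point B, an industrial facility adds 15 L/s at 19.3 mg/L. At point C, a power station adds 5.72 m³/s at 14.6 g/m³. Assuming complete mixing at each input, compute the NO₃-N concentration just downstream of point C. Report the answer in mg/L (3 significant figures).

4.99 L/s = 0.00499 m³/s.
After input A: C = (36·1.71 + 0.00499·12.5) / 36 = 1.711 mg/L.
15 L/s = 0.015 m³/s.
After input B: C = (36·1.711 + 0.015·19.3) / 36.02 = 1.719 mg/L.
After input C: C = (36.02·1.719 + 5.72·14.6) / 41.74 = 3.484 mg/L.

3.48 mg/L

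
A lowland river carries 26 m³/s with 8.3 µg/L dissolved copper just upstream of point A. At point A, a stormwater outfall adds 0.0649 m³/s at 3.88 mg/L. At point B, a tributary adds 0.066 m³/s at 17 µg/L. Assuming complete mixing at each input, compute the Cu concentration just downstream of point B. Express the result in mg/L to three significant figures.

8.3 µg/L = 0.0083 mg/L.
After input A: C = (26·0.0083 + 0.0649·3.88) / 26.06 = 0.01794 mg/L.
17 µg/L = 0.017 mg/L.
After input B: C = (26.06·0.01794 + 0.066·0.017) / 26.13 = 0.01794 mg/L.

0.0179 mg/L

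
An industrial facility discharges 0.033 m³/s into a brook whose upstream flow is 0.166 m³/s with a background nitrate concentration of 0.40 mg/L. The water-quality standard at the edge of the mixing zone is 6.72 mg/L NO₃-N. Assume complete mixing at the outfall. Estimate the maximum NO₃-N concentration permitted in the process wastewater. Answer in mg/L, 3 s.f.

38.5 mg/L

Mass balance: 6.72·0.199 = 0.033·Cₑ + 0.166·0.4.
Cₑ = (1.337 − 0.0664) / 0.033 = 38.51 mg/L.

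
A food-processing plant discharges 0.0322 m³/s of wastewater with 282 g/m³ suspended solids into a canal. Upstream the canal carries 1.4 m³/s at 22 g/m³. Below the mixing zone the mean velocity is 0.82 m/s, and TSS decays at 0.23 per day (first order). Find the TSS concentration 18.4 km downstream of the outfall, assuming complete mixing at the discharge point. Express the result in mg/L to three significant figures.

After complete mixing, C₀ = (0.0322·282 + 1.4·22) / 1.432 = 27.85 mg/L.
Travel time t = 1.84e+04 m / 0.82 m/s = 2.244e+04 s = 0.2597 d.
C = 27.85·exp(−0.23·0.2597) = 27.85·0.942 = 26.23 mg/L.

26.2 mg/L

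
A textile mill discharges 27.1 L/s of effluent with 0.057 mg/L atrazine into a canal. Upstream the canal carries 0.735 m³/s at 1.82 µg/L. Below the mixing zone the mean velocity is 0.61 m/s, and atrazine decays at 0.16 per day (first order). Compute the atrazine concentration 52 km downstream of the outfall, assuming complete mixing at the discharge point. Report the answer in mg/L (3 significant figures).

27.1 L/s = 0.0271 m³/s.
1.82 µg/L = 0.00182 mg/L.
After complete mixing, C₀ = (0.0271·0.057 + 0.735·0.00182) / 0.7621 = 0.003782 mg/L.
Travel time t = 5.2e+04 m / 0.61 m/s = 8.525e+04 s = 0.9866 d.
C = 0.003782·exp(−0.16·0.9866) = 0.003782·0.854 = 0.00323 mg/L.

0.00323 mg/L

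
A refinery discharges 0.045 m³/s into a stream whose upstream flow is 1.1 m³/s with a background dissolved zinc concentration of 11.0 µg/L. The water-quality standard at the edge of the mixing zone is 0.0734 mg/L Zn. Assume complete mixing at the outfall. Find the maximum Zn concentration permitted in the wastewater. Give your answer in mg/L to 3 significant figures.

1.60 mg/L

11.0 µg/L = 0.011 mg/L.
Mass balance: 0.0734·1.145 = 0.045·Cₑ + 1.1·0.011.
Cₑ = (0.08404 − 0.0121) / 0.045 = 1.599 mg/L.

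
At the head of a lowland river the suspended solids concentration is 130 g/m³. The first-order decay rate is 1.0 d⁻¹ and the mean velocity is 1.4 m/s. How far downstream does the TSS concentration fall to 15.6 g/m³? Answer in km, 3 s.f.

256 km

From C = C₀·e^(−kt), t = ln(C₀/C)/k = ln(130/15.6)/1.0 = 2.12/1.0 = 2.12 d.
Distance = v·t = 1.4 m/s × 1.832e+05 s = 2.565e+05 m = 256.5 km.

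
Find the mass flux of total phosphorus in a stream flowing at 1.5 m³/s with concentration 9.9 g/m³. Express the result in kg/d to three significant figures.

1280 kg/d

Mass flux = Q·C = 1.5 m³/s × 9.9 g/m³ = 14.85 g/s.
= 14.85 g/s × 86.4 = 1283 kg/d.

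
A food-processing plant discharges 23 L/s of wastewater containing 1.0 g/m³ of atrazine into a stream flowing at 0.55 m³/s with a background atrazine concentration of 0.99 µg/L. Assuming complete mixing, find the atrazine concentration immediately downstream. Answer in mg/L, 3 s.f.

0.0411 mg/L

23 L/s = 0.023 m³/s.
0.99 µg/L = 0.00099 mg/L.
Flow-weighted mixing gives C = (0.023·1 + 0.55·0.00099) / (0.023 + 0.55) = 0.02354/0.573 = 0.04109 mg/L.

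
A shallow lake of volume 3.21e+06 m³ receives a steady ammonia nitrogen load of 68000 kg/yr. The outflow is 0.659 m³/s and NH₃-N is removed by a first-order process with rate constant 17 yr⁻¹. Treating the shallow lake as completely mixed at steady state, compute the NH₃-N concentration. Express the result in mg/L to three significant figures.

0.902 mg/L

Outflow Q = 0.659 m³/s × 3.156e+07 s/yr = 2.08e+07 m³/yr.
Steady-state CSTR mass balance: W = Q·C + k·V·C, so C = W/(Q + kV).
Q + kV = 2.08e+07 + 17·3.21e+06 = 7.537e+07 m³/yr.
C = 68000/7.537e+07 = 0.0009023 kg/m³ = 0.9023 mg/L.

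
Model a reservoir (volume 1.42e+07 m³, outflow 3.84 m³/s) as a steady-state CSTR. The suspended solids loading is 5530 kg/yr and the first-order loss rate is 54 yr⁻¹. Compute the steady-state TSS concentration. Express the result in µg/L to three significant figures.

6.23 µg/L

Outflow Q = 3.84 m³/s × 3.156e+07 s/yr = 1.212e+08 m³/yr.
Steady-state CSTR mass balance: W = Q·C + k·V·C, so C = W/(Q + kV).
Q + kV = 1.212e+08 + 54·1.42e+07 = 8.88e+08 m³/yr.
C = 5530/8.88e+08 = 6.228e-06 kg/m³ = 0.006228 mg/L = 6.228 µg/L.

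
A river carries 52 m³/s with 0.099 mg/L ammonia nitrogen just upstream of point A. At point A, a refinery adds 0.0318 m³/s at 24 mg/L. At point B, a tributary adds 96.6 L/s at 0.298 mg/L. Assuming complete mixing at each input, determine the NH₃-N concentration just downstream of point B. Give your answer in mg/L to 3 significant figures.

0.114 mg/L

After input A: C = (52·0.099 + 0.0318·24) / 52.03 = 0.1136 mg/L.
96.6 L/s = 0.0966 m³/s.
After input B: C = (52.03·0.1136 + 0.0966·0.298) / 52.13 = 0.1139 mg/L.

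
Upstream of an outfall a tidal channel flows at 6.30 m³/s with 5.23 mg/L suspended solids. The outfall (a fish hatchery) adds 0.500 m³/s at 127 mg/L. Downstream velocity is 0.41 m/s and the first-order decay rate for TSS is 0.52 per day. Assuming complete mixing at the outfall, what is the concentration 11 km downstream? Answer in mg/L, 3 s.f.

After complete mixing, C₀ = (0.5·127 + 6.3·5.23) / 6.8 = 14.18 mg/L.
Travel time t = 1.1e+04 m / 0.41 m/s = 2.683e+04 s = 0.3105 d.
C = 14.18·exp(−0.52·0.3105) = 14.18·0.8509 = 12.07 mg/L.

12.1 mg/L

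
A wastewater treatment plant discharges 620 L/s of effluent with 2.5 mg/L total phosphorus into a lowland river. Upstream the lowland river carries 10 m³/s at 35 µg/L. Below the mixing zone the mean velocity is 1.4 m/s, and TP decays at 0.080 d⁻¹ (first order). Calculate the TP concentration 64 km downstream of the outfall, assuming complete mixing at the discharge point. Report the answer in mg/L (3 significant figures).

620 L/s = 0.62 m³/s.
35 µg/L = 0.035 mg/L.
After complete mixing, C₀ = (0.62·2.5 + 10·0.035) / 10.62 = 0.1789 mg/L.
Travel time t = 6.4e+04 m / 1.4 m/s = 4.571e+04 s = 0.5291 d.
C = 0.1789·exp(−0.080·0.5291) = 0.1789·0.9586 = 0.1715 mg/L.

0.171 mg/L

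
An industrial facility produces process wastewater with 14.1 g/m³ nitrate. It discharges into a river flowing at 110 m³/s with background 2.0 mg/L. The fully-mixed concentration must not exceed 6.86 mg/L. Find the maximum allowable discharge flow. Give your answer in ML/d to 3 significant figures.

Mass balance at complete mixing: C_std·(Q_w + Q_r) = Q_w·C_e + Q_r·C_b.
Rearranging, Q_w = Q_r·(C_std − C_b)/(C_e − C_std) = 110·(6.86 − 2) / (14.1 − 6.86) = 73.84 m³/s.
= 6380 ML/d.

6380 ML/d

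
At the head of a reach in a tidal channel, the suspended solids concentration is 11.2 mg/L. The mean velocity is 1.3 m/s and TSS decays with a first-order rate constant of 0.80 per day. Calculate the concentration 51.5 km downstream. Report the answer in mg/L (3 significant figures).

Travel time t = 51.5 km / 1.3 m/s = 5.15e+04/1.3 = 3.962e+04 s = 0.4585 d.
First-order decay: C = 11.2·exp(−0.80·0.4585) = 11.2·0.6929 = 7.761 mg/L.

7.76 mg/L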